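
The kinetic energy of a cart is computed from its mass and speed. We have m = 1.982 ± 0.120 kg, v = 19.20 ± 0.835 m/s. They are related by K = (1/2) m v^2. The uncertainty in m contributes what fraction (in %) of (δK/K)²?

32.6%

(δK/K)² = (1·δm/m)² + (2·δv/v)²
  m term: (1×0.0605)² = 0.00367
  v term: (2×0.0435)² = 0.00757
Total = 0.0112. Share from m = 0.00367/0.0112 = 0.326.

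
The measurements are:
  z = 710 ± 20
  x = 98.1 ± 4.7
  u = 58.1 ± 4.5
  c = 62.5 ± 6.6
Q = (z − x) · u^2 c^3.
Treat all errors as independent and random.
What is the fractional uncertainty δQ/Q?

Let w = z − x = 612. δw = √(δz² + δx²) = √(400 + 22.1) = 20.5, so δw/w = 0.0336.
Q is then a monomial in w, u, c:
δQ/Q = √((δw/w)² + (2·δu/u)² + (3·δc/c)²) = √(0.00113 + 0.0240 + 0.100) = 0.354

0.354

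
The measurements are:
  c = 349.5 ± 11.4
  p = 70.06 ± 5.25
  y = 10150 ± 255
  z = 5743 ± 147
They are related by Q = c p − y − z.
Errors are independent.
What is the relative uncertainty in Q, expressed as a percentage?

Let w = c·p = 24490. δw/w = √((1·δc/c)² + (1·δp/p)²) = √(0.00106 + 0.00562) = 0.0817, so δw = 2000.
Q = w − y − z: δQ = √(δw² + δy² + δz²) = √(4e+06 + 65000 + 21600) = 2020
Q = 8593, so δQ/Q = 2020/8593 = 0.235.

23.5%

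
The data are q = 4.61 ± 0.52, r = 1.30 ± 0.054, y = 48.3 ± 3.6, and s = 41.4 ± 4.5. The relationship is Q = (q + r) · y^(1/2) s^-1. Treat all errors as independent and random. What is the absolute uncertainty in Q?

Let u = q + r = 5.91. δu = √(δq² + δr²) = √(0.270 + 0.00292) = 0.523, so δu/u = 0.0885.
Q is then a monomial in u, y, s:
δQ/Q = √((δu/u)² + (½·δy/y)² + (-1·δs/s)²) = √(0.00783 + 0.00139 + 0.0118) = 0.145
Q = 0.992, so δQ = 0.145 × 0.992 = 0.144.

0.144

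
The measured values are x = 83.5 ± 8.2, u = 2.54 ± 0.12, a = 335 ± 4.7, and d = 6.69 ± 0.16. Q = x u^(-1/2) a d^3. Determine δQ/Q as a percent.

12.5%

Q is a product of powers, so relative uncertainties combine in quadrature:
  (1·δx/x)² = (1×0.0982)² = 0.00964;  (−½·δu/u)² = (-0.5×0.0472)² = 0.000558;  (1·δa/a)² = (1×0.0140)² = 0.000197;  (3·δd/d)² = (3×0.0239)² = 0.00515
δQ/Q = √(0.0155) = 0.125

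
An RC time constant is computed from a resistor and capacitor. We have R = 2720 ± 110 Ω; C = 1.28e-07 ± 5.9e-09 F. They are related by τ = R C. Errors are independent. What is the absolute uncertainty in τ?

2.13e-05 s

For a monomial τ ∝ R, C, fractional errors add in quadrature:
  (1·δR/R)² = (1×0.0404)² = 0.00164;  (1·δC/C)² = (1×0.0461)² = 0.00212
δτ/τ = √(0.00376) = 0.0613
τ = 0.000348 s, so δτ = 0.0613 × 0.000348 = 2.13e-05 s.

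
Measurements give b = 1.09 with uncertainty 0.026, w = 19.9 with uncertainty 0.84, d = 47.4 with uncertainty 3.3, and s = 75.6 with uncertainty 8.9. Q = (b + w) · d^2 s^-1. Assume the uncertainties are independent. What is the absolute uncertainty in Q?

116

Let u = b + w = 21.0. δu = √(δb² + δw²) = √(0.000676 + 0.706) = 0.840, so δu/u = 0.0400.
Q is then a monomial in u, d, s:
δQ/Q = √((δu/u)² + (2·δd/d)² + (-1·δs/s)²) = √(0.00160 + 0.0194 + 0.0139) = 0.187
Q = 624, so δQ = 0.187 × 624 = 116.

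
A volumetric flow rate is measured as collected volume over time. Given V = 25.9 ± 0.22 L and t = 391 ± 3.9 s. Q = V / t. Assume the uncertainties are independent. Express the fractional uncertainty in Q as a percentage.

1.31%

Relative error in a monomial: (δQ/Q)² = Σ (nᵢ · δxᵢ/xᵢ)².
  (1·δV/V)² = (1×0.00849)² = 7.22e-05;  (-1·δt/t)² = (-1×0.00997)² = 9.95e-05
δQ/Q = √(0.000172) = 0.0131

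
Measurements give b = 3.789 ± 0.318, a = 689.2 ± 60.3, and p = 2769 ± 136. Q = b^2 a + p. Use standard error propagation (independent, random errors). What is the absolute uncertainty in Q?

1880

Let w = b^2·a = 9895. δw/w = √((2·δb/b)² + (1·δa/a)²) = √(0.0282 + 0.00765) = 0.189, so δw = 1870.
Q = w + p: δQ = √(δw² + δp²) = √(3.51e+06 + 18500) = 1880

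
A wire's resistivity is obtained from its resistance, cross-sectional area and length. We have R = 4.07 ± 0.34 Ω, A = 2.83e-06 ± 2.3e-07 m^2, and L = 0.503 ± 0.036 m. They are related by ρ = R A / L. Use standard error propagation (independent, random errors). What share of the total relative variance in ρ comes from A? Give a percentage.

(δρ/ρ)² = (1·δR/R)² + (1·δA/A)² + (-1·δL/L)²
  R term: (1×0.0835)² = 0.00698
  A term: (1×0.0813)² = 0.00661
  L term: (-1×0.0716)² = 0.00512
Total = 0.0187. Share from A = 0.00661/0.0187 = 0.353.

35.3%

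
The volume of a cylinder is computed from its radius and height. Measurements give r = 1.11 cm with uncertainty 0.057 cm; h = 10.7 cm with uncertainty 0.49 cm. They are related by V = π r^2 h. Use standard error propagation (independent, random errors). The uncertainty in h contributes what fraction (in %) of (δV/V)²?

16.6%

(δV/V)² = (2·δr/r)² + (1·δh/h)²
  r term: (2×0.0514)² = 0.0105
  h term: (1×0.0458)² = 0.00210
Total = 0.0126. Share from h = 0.00210/0.0126 = 0.166.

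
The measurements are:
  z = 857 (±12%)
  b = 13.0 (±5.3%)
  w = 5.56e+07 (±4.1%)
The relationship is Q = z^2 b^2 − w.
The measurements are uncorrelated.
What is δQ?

Let p = z^2·b^2 = 1.24e+08. δp/p = √((2·δz/z)² + (2·δb/b)²) = √(0.0576 + 0.0112) = 0.262, so δp = 3.26e+07.
Q = p − w: δQ = √(δp² + δw²) = √(1.06e+15 + 5.2e+12) = 3.26e+07

3.26e+07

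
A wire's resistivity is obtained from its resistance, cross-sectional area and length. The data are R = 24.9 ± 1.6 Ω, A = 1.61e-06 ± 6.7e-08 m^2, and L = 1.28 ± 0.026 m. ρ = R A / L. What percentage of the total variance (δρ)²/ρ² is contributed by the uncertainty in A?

(δρ/ρ)² = (1·δR/R)² + (1·δA/A)² + (-1·δL/L)²
  R term: (1×0.0643)² = 0.00413
  A term: (1×0.0416)² = 0.00173
  L term: (-1×0.0203)² = 0.000413
Total = 0.00627. Share from A = 0.00173/0.00627 = 0.276.

27.6%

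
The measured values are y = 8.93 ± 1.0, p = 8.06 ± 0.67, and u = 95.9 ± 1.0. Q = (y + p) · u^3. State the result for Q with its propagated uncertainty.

Let w = y + p = 17.0. δw = √(δy² + δp²) = √(1.00 + 0.449) = 1.20, so δw/w = 0.0708.
Q is then a monomial in w, u:
δQ/Q = √((δw/w)² + (3·δu/u)²) = √(0.00502 + 0.000979) = 0.0774
Q = 1.5e+07, so δQ = 0.0774 × 1.5e+07 = 1.16e+06.

(1.50 ± 0.116) × 10^7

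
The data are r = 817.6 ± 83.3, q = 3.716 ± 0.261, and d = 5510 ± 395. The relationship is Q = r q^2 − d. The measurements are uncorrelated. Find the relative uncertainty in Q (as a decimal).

0.346

Let p = r·q^2 = 11290. δp/p = √((1·δr/r)² + (2·δq/q)²) = √(0.0104 + 0.0197) = 0.174, so δp = 1960.
Q = p − d: δQ = √(δp² + δd²) = √(3.84e+06 + 1.56e+05) = 2000
Q = 5780, so δQ/Q = 2000/5780 = 0.346.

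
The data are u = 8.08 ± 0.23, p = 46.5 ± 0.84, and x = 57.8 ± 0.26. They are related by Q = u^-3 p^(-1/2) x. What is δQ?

Each factor contributes (exponent × relative error)² to (δQ/Q)²:
  (-3·δu/u)² = (-3×0.0285)² = 0.00729;  (−½·δp/p)² = (-0.5×0.0181)² = 8.16e-05;  (1·δx/x)² = (1×0.00450)² = 2.02e-05
δQ/Q = √(0.00739) = 0.0860
Q = 0.0161, so δQ = 0.0860 × 0.0161 = 0.00138.

0.00138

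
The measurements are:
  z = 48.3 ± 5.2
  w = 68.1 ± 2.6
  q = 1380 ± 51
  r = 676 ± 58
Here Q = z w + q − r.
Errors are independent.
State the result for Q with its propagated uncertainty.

3990 ± 384

Let p = z·w = 3290. δp/p = √((1·δz/z)² + (1·δw/w)²) = √(0.0116 + 0.00146) = 0.114, so δp = 376.
Q = p + q − r: δQ = √(δp² + δq² + δr²) = √(1.41e+05 + 2600 + 3360) = 384
Q = 3990.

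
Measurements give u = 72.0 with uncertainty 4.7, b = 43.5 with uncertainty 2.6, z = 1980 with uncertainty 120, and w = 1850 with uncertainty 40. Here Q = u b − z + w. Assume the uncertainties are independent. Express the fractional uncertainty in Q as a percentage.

10.1%

Let p = u·b = 3130. δp/p = √((1·δu/u)² + (1·δb/b)²) = √(0.00426 + 0.00357) = 0.0885, so δp = 277.
Q = p − z + w: δQ = √(δp² + δz² + δw²) = √(76800 + 14400 + 1600) = 305
Q = 3000, so δQ/Q = 305/3000 = 0.101.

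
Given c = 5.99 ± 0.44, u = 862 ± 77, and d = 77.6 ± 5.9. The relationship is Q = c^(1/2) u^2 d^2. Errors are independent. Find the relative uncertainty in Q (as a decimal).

Since Q is a product/quotient, work with relative uncertainties:
  (½·δc/c)² = (0.5×0.0735)² = 0.00135;  (2·δu/u)² = (2×0.0893)² = 0.0319;  (2·δd/d)² = (2×0.0760)² = 0.0231
δQ/Q = √(0.0564) = 0.237

0.237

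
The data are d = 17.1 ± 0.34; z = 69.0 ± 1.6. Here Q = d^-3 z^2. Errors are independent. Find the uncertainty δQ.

Relative error in a monomial: (δQ/Q)² = Σ (nᵢ · δxᵢ/xᵢ)².
  (-3·δd/d)² = (-3×0.0199)² = 0.00356;  (2·δz/z)² = (2×0.0232)² = 0.00215
δQ/Q = √(0.00571) = 0.0756
Q = 0.952, so δQ = 0.0756 × 0.952 = 0.0719.

0.0719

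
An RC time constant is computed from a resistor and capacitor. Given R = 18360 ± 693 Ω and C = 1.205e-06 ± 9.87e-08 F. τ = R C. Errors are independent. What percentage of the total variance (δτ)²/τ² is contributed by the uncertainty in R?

17.5%

(δτ/τ)² = (1·δR/R)² + (1·δC/C)²
  R term: (1×0.0377)² = 0.00142
  C term: (1×0.0819)² = 0.00671
Total = 0.00813. Share from R = 0.00142/0.00813 = 0.175.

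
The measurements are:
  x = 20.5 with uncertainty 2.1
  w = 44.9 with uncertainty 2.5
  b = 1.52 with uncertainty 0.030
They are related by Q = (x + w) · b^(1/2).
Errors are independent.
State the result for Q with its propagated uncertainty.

Let u = x + w = 65.4. δu = √(δx² + δw²) = √(4.41 + 6.25) = 3.26, so δu/u = 0.0499.
Q is then a monomial in u, b:
δQ/Q = √((δu/u)² + (½·δb/b)²) = √(0.00249 + 9.74e-05) = 0.0509
Q = 80.6, so δQ = 0.0509 × 80.6 = 4.10.

80.6 ± 4.10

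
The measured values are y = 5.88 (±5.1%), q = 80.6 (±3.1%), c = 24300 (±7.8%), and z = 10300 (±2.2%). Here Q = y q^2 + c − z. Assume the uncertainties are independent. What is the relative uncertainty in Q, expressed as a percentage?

Let p = y·q^2 = 38200. δp/p = √((1·δy/y)² + (2·δq/q)²) = √(0.00260 + 0.00384) = 0.0803, so δp = 3070.
Q = p + c − z: δQ = √(δp² + δc² + δz²) = √(9.4e+06 + 3.59e+06 + 51300) = 3610
Q = 52200, so δQ/Q = 3610/52200 = 0.0692.

6.92%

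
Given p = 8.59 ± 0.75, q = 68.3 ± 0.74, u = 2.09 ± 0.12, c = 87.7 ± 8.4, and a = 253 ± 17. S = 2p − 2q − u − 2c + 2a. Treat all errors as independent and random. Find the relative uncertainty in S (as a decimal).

For a sum/difference, combine absolute errors in quadrature:
  (2·δp)² = 2.25;  (2·δq)² = 2.19;  (δu)² = 0.0144;  (2·δc)² = 282;  (2·δa)² = 1160
δS = √(1440) = 38.0
S = 209, so δS/S = 38.0/209 = 0.182.

0.182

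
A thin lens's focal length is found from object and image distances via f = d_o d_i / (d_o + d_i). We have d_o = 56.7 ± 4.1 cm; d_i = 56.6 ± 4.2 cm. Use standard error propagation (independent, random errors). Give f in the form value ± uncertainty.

∂f/∂d_o = (d_i/(d_o+d_i))² = 0.250;  ∂f/∂d_i = (d_o/(d_o+d_i))² = 0.250
δf = √((∂f/∂d_o · δd_o)² + (∂f/∂d_i · δd_i)²) = √(1.05 + 1.11) = 1.47 cm
f = 28.3 cm.

28.3 ± 1.47 cm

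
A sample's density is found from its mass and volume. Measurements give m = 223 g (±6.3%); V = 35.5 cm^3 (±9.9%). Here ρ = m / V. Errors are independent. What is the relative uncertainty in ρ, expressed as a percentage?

Products/powers → add relative errors in quadrature, weighted by exponent:
  (1·δm/m)² = (1×0.0630)² = 0.00397;  (-1·δV/V)² = (-1×0.0990)² = 0.00980
δρ/ρ = √(0.0138) = 0.117

11.7%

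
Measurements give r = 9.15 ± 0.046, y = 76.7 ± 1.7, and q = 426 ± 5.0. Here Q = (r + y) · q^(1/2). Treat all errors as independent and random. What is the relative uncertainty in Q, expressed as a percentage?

2.07%

Let u = r + y = 85.9. δu = √(δr² + δy²) = √(0.00212 + 2.89) = 1.70, so δu/u = 0.0198.
Q is then a monomial in u, q:
δQ/Q = √((δu/u)² + (½·δq/q)²) = √(0.000392 + 3.44e-05) = 0.0207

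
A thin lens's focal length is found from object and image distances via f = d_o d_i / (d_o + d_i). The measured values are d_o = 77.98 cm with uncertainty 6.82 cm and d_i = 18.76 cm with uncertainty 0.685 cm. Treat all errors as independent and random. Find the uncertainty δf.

∂f/∂d_o = (d_i/(d_o+d_i))² = 0.0376;  ∂f/∂d_i = (d_o/(d_o+d_i))² = 0.650
δf = √((∂f/∂d_o · δd_o)² + (∂f/∂d_i · δd_i)²) = √(0.0658 + 0.198) = 0.514 cm

0.514 cm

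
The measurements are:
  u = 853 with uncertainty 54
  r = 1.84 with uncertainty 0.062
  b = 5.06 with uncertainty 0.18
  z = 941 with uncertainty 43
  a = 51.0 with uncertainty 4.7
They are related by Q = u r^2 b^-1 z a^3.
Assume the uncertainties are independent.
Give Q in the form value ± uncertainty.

(7.12 ± 2.12) × 10^10

Products/powers → add relative errors in quadrature, weighted by exponent:
  (1·δu/u)² = (1×0.0633)² = 0.00401;  (2·δr/r)² = (2×0.0337)² = 0.00454;  (-1·δb/b)² = (-1×0.0356)² = 0.00127;  (1·δz/z)² = (1×0.0457)² = 0.00209;  (3·δa/a)² = (3×0.0922)² = 0.0764
δQ/Q = √(0.0883) = 0.297
Q = 7.12e+10, so δQ = 0.297 × 7.12e+10 = 2.12e+10.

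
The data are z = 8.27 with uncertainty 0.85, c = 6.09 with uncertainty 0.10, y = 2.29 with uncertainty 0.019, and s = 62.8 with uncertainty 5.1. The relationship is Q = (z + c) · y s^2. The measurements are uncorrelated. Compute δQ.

22500

Let u = z + c = 14.4. δu = √(δz² + δc²) = √(0.722 + 0.0100) = 0.856, so δu/u = 0.0596.
Q is then a monomial in u, y, s:
δQ/Q = √((δu/u)² + (1·δy/y)² + (2·δs/s)²) = √(0.00355 + 6.88e-05 + 0.0264) = 0.173
Q = 1.3e+05, so δQ = 0.173 × 1.3e+05 = 22500.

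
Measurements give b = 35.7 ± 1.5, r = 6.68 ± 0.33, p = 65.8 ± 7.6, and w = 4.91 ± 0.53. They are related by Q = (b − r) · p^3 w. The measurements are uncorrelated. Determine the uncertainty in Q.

Let u = b − r = 29.0. δu = √(δb² + δr²) = √(2.25 + 0.109) = 1.54, so δu/u = 0.0529.
Q is then a monomial in u, p, w:
δQ/Q = √((δu/u)² + (3·δp/p)² + (1·δw/w)²) = √(0.00280 + 0.120 + 0.0117) = 0.367
Q = 4.06e+07, so δQ = 0.367 × 4.06e+07 = 1.49e+07.

1.49e+07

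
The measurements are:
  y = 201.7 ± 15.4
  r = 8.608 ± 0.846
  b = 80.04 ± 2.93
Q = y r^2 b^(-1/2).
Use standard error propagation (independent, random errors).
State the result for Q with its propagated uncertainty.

1671 ± 354

For a monomial Q ∝ y, r^2, b^(-1/2), fractional errors add in quadrature:
  (1·δy/y)² = (1×0.0764)² = 0.00583;  (2·δr/r)² = (2×0.0983)² = 0.0386;  (−½·δb/b)² = (-0.5×0.0366)² = 0.000335
δQ/Q = √(0.0448) = 0.212
Q = 1671, so δQ = 0.212 × 1671 = 354.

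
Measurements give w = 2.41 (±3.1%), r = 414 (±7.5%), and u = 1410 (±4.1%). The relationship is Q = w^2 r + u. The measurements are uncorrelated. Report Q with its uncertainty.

Let p = w^2·r = 2400. δp/p = √((2·δw/w)² + (1·δr/r)²) = √(0.00384 + 0.00562) = 0.0973, so δp = 234.
Q = p + u: δQ = √(δp² + δu²) = √(54700 + 3340) = 241
Q = 3810.

3810 ± 241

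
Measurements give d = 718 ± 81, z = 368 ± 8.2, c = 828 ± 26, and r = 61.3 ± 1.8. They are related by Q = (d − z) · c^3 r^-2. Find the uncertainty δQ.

1.36e+07

Let u = d − z = 350. δu = √(δd² + δz²) = √(6560 + 67.2) = 81.4, so δu/u = 0.233.
Q is then a monomial in u, c, r:
δQ/Q = √((δu/u)² + (3·δc/c)² + (-2·δr/r)²) = √(0.0541 + 0.00887 + 0.00345) = 0.258
Q = 5.29e+07, so δQ = 0.258 × 5.29e+07 = 1.36e+07.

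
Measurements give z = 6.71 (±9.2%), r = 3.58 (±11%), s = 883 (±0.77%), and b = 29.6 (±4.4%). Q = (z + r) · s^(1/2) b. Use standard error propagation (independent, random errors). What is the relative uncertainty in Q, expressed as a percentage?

Let u = z + r = 10.3. δu = √(δz² + δr²) = √(0.381 + 0.155) = 0.732, so δu/u = 0.0712.
Q is then a monomial in u, s, b:
δQ/Q = √((δu/u)² + (½·δs/s)² + (1·δb/b)²) = √(0.00506 + 1.48e-05 + 0.00194) = 0.0838

8.38%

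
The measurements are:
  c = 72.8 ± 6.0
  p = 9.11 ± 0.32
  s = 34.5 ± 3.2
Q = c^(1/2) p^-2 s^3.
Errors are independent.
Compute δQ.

Q is a product of powers, so relative uncertainties combine in quadrature:
  (½·δc/c)² = (0.5×0.0824)² = 0.00170;  (-2·δp/p)² = (-2×0.0351)² = 0.00494;  (3·δs/s)² = (3×0.0928)² = 0.0774
δQ/Q = √(0.0841) = 0.290
Q = 4220, so δQ = 0.290 × 4220 = 1220.

1220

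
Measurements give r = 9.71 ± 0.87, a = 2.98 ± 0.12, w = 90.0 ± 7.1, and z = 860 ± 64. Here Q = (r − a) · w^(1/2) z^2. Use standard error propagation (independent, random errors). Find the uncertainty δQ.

Let u = r − a = 6.73. δu = √(δr² + δa²) = √(0.757 + 0.0144) = 0.878, so δu/u = 0.130.
Q is then a monomial in u, w, z:
δQ/Q = √((δu/u)² + (½·δw/w)² + (2·δz/z)²) = √(0.0170 + 0.00156 + 0.0222) = 0.202
Q = 4.72e+07, so δQ = 0.202 × 4.72e+07 = 9.53e+06.

9.53e+06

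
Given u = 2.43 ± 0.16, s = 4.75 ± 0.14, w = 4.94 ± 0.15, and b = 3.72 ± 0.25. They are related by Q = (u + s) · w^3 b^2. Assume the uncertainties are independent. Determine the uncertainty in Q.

1980

Let h = u + s = 7.18. δh = √(δu² + δs²) = √(0.0256 + 0.0196) = 0.213, so δh/h = 0.0296.
Q is then a monomial in h, w, b:
δQ/Q = √((δh/h)² + (3·δw/w)² + (2·δb/b)²) = √(0.000877 + 0.00830 + 0.0181) = 0.165
Q = 12000, so δQ = 0.165 × 12000 = 1980.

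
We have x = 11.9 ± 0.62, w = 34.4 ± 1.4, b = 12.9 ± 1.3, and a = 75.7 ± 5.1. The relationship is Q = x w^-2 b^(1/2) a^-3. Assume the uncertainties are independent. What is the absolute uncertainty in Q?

Q is a product of powers, so relative uncertainties combine in quadrature:
  (1·δx/x)² = (1×0.0521)² = 0.00271;  (-2·δw/w)² = (-2×0.0407)² = 0.00663;  (½·δb/b)² = (0.5×0.101)² = 0.00254;  (-3·δa/a)² = (-3×0.0674)² = 0.0408
δQ/Q = √(0.0527) = 0.230
Q = 8.33e-08, so δQ = 0.230 × 8.33e-08 = 1.91e-08.

1.91e-08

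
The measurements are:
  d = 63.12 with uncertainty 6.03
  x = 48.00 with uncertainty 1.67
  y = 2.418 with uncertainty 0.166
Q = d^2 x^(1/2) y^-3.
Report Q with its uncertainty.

1952 ± 550

Relative error in a monomial: (δQ/Q)² = Σ (nᵢ · δxᵢ/xᵢ)².
  (2·δd/d)² = (2×0.0955)² = 0.0365;  (½·δx/x)² = (0.5×0.0348)² = 0.000303;  (-3·δy/y)² = (-3×0.0687)² = 0.0424
δQ/Q = √(0.0792) = 0.281
Q = 1952, so δQ = 0.281 × 1952 = 550.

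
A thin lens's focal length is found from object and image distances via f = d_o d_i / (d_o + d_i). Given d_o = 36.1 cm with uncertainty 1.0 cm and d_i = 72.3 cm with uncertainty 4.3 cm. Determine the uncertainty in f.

0.652 cm

∂f/∂d_o = (d_i/(d_o+d_i))² = 0.445;  ∂f/∂d_i = (d_o/(d_o+d_i))² = 0.111
δf = √((∂f/∂d_o · δd_o)² + (∂f/∂d_i · δd_i)²) = √(0.198 + 0.227) = 0.652 cm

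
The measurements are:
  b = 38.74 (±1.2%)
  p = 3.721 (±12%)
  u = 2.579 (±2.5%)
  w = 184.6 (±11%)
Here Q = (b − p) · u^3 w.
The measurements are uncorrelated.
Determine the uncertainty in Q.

Let h = b − p = 35.02. δh = √(δb² + δp²) = √(0.216 + 0.199) = 0.645, so δh/h = 0.0184.
Q is then a monomial in h, u, w:
δQ/Q = √((δh/h)² + (3·δu/u)² + (1·δw/w)²) = √(0.000339 + 0.00563 + 0.0121) = 0.134
Q = 110900, so δQ = 0.134 × 110900 = 14900.

14900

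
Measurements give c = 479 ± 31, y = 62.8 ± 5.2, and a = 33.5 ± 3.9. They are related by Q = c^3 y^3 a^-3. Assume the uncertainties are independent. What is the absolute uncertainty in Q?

3.41e+08

Products/powers → add relative errors in quadrature, weighted by exponent:
  (3·δc/c)² = (3×0.0647)² = 0.0377;  (3·δy/y)² = (3×0.0828)² = 0.0617;  (-3·δa/a)² = (-3×0.116)² = 0.122
δQ/Q = √(0.221) = 0.471
Q = 7.24e+08, so δQ = 0.471 × 7.24e+08 = 3.41e+08.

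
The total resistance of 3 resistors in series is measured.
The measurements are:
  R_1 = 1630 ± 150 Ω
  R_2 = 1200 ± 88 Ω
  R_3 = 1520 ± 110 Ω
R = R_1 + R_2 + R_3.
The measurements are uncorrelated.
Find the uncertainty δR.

Sums and differences: (δR)² = Σ (cᵢ δxᵢ)².
  (δR_1)² = 22500;  (δR_2)² = 7740;  (δR_3)² = 12100
δR = √(42300) = 206 Ω

206 Ω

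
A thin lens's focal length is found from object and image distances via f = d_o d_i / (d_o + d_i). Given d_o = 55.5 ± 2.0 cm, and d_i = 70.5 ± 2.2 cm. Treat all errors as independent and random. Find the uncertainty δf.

0.758 cm

∂f/∂d_o = (d_i/(d_o+d_i))² = 0.313;  ∂f/∂d_i = (d_o/(d_o+d_i))² = 0.194
δf = √((∂f/∂d_o · δd_o)² + (∂f/∂d_i · δd_i)²) = √(0.392 + 0.182) = 0.758 cm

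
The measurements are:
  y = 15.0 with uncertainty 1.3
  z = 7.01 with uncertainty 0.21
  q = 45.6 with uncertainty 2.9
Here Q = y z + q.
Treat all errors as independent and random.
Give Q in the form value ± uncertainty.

151 ± 10.1

Let p = y·z = 105. δp/p = √((1·δy/y)² + (1·δz/z)²) = √(0.00751 + 0.000897) = 0.0917, so δp = 9.64.
Q = p + q: δQ = √(δp² + δq²) = √(93.0 + 8.41) = 10.1
Q = 151.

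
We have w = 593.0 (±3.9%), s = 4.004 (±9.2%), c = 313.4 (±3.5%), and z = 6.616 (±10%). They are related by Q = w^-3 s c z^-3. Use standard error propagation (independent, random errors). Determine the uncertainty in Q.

7e-09

Products/powers → add relative errors in quadrature, weighted by exponent:
  (-3·δw/w)² = (-3×0.0390)² = 0.0137;  (1·δs/s)² = (1×0.0920)² = 0.00846;  (1·δc/c)² = (1×0.0350)² = 0.00123;  (-3·δz/z)² = (-3×0.100)² = 0.0900
δQ/Q = √(0.113) = 0.337
Q = 2.078e-08, so δQ = 0.337 × 2.078e-08 = 7e-09.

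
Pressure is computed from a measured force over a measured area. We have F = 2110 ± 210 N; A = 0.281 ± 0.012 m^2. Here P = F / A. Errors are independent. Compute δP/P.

For a monomial P ∝ F, A^-1, fractional errors add in quadrature:
  (1·δF/F)² = (1×0.0995)² = 0.00991;  (-1·δA/A)² = (-1×0.0427)² = 0.00182
δP/P = √(0.0117) = 0.108

0.108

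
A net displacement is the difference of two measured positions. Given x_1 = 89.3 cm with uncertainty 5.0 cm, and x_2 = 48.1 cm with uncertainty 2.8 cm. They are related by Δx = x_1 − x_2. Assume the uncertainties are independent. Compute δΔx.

5.73 cm

Sums and differences: (δΔx)² = Σ (cᵢ δxᵢ)².
  (δx_1)² = 25.0;  (δx_2)² = 7.84
δΔx = √(32.8) = 5.73 cm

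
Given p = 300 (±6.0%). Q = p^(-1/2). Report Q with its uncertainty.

0.0577 ± 0.00173

Since Q is a product/quotient, work with relative uncertainties:
  (−½·δp/p)² = (-0.5×0.0600)² = 0.000900
δQ/Q = √(0.000900) = 0.0300
Q = 0.0577, so δQ = 0.0300 × 0.0577 = 0.00173.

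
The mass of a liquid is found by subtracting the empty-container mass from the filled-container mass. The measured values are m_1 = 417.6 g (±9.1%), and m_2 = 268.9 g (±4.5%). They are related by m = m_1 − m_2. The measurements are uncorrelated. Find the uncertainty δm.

39.9 g

m is a linear combination, so absolute uncertainties add in quadrature:
  (δm_1)² = 1440;  (δm_2)² = 146
δm = √(1590) = 39.9 g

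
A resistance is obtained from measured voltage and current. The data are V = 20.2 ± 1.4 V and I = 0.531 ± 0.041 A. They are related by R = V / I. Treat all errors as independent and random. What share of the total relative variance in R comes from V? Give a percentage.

44.6%

(δR/R)² = (1·δV/V)² + (-1·δI/I)²
  V term: (1×0.0693)² = 0.00480
  I term: (-1×0.0772)² = 0.00596
Total = 0.0108. Share from V = 0.00480/0.0108 = 0.446.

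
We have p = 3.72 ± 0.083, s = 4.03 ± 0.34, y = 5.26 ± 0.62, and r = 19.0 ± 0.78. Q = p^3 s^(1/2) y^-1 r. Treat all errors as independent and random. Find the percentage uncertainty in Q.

Each factor contributes (exponent × relative error)² to (δQ/Q)²:
  (3·δp/p)² = (3×0.0223)² = 0.00448;  (½·δs/s)² = (0.5×0.0844)² = 0.00178;  (-1·δy/y)² = (-1×0.118)² = 0.0139;  (1·δr/r)² = (1×0.0411)² = 0.00169
δQ/Q = √(0.0218) = 0.148

14.8%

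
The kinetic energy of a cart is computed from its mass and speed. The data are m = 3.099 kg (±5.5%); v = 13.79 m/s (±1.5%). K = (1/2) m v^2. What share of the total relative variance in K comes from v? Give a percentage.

22.9%

(δK/K)² = (1·δm/m)² + (2·δv/v)²
  m term: (1×0.0550)² = 0.00302
  v term: (2×0.0150)² = 0.000900
Total = 0.00392. Share from v = 0.000900/0.00392 = 0.229.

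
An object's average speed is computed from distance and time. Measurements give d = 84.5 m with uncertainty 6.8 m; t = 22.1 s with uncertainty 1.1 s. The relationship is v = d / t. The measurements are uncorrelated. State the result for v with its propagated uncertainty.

3.82 ± 0.362 m/s

Each factor contributes (exponent × relative error)² to (δv/v)²:
  (1·δd/d)² = (1×0.0805)² = 0.00648;  (-1·δt/t)² = (-1×0.0498)² = 0.00248
δv/v = √(0.00895) = 0.0946
v = 3.82 m/s, so δv = 0.0946 × 3.82 = 0.362 m/s.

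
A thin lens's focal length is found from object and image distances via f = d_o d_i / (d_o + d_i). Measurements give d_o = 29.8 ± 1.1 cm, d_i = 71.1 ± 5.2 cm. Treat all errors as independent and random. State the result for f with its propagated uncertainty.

∂f/∂d_o = (d_i/(d_o+d_i))² = 0.497;  ∂f/∂d_i = (d_o/(d_o+d_i))² = 0.0872
δf = √((∂f/∂d_o · δd_o)² + (∂f/∂d_i · δd_i)²) = √(0.298 + 0.206) = 0.710 cm
f = 21.0 cm.

21.0 ± 0.710 cm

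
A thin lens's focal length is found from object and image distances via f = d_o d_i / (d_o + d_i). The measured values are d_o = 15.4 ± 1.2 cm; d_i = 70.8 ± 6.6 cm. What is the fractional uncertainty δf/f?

∂f/∂d_o = (d_i/(d_o+d_i))² = 0.675;  ∂f/∂d_i = (d_o/(d_o+d_i))² = 0.0319
δf = √((∂f/∂d_o · δd_o)² + (∂f/∂d_i · δd_i)²) = √(0.655 + 0.0444) = 0.836 cm
f = 12.6 cm, so δf/f = 0.836/12.6 = 0.0661.

0.0661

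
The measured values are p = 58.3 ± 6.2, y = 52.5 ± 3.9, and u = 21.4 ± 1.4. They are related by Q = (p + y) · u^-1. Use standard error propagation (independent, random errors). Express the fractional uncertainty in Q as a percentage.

9.30%

Let w = p + y = 111. δw = √(δp² + δy²) = √(38.4 + 15.2) = 7.32, so δw/w = 0.0661.
Q is then a monomial in w, u:
δQ/Q = √((δw/w)² + (-1·δu/u)²) = √(0.00437 + 0.00428) = 0.0930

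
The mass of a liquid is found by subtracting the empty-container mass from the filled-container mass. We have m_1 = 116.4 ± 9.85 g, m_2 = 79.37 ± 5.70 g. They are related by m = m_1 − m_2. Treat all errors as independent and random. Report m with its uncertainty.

Each term contributes (cᵢ δxᵢ)² to (δm)²:
  (δm_1)² = 97.0;  (δm_2)² = 32.5
δm = √(130) = 11.4 g
m = 37.03 g.

37.03 ± 11.4 g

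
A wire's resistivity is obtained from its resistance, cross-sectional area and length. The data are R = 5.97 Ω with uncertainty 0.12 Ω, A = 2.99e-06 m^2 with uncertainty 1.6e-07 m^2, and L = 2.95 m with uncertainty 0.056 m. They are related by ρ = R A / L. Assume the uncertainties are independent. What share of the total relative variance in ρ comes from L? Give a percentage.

9.93%

(δρ/ρ)² = (1·δR/R)² + (1·δA/A)² + (-1·δL/L)²
  R term: (1×0.0201)² = 0.000404
  A term: (1×0.0535)² = 0.00286
  L term: (-1×0.0190)² = 0.000360
Total = 0.00363. Share from L = 0.000360/0.00363 = 0.0993.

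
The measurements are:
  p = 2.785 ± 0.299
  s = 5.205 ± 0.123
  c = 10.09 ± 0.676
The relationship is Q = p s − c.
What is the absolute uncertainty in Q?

1.73

Let w = p·s = 14.50. δw/w = √((1·δp/p)² + (1·δs/s)²) = √(0.0115 + 0.000558) = 0.110, so δw = 1.59.
Q = w − c: δQ = √(δw² + δc²) = √(2.54 + 0.457) = 1.73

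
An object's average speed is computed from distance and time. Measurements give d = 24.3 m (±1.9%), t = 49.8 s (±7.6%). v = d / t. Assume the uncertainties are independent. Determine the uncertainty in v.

0.0382 m/s

v is a product of powers, so relative uncertainties combine in quadrature:
  (1·δd/d)² = (1×0.0190)² = 0.000361;  (-1·δt/t)² = (-1×0.0760)² = 0.00578
δv/v = √(0.00614) = 0.0783
v = 0.488 m/s, so δv = 0.0783 × 0.488 = 0.0382 m/s.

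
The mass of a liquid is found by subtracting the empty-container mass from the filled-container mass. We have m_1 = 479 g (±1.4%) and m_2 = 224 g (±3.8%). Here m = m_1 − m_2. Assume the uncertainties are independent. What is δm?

Absolute uncertainties add in quadrature for a linear combination:
  (δm_1)² = 45.0;  (δm_2)² = 72.5
δm = √(117) = 10.8 g

10.8 g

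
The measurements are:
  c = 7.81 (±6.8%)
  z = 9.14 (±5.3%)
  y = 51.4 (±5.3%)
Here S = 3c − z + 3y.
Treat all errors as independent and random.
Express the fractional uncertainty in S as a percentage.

S is a linear combination, so absolute uncertainties add in quadrature:
  (3·δc)² = 2.54;  (δz)² = 0.235;  (3·δy)² = 66.8
δS = √(69.6) = 8.34
S = 168, so δS/S = 8.34/168 = 0.0495.

4.95%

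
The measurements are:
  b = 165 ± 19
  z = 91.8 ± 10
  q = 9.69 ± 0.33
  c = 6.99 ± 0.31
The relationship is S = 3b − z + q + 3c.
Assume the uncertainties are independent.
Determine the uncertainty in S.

57.9

S is a linear combination, so absolute uncertainties add in quadrature:
  (3·δb)² = 3250;  (δz)² = 100;  (δq)² = 0.109;  (3·δc)² = 0.865
δS = √(3350) = 57.9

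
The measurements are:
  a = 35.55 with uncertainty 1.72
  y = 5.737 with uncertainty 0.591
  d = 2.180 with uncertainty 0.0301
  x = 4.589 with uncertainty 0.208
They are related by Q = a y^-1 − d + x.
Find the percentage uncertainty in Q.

8.55%

Let p = a·y^-1 = 6.197. δp/p = √((1·δa/a)² + (-1·δy/y)²) = √(0.00234 + 0.0106) = 0.114, so δp = 0.705.
Q = p − d + x: δQ = √(δp² + δd² + δx²) = √(0.497 + 0.000906 + 0.0433) = 0.736
Q = 8.606, so δQ/Q = 0.736/8.606 = 0.0855.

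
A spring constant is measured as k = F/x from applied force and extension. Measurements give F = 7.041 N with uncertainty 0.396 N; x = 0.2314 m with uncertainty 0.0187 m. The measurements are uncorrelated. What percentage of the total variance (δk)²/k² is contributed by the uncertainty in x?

(δk/k)² = (1·δF/F)² + (-1·δx/x)²
  F term: (1×0.0562)² = 0.00316
  x term: (-1×0.0808)² = 0.00653
Total = 0.00969. Share from x = 0.00653/0.00969 = 0.674.

67.4%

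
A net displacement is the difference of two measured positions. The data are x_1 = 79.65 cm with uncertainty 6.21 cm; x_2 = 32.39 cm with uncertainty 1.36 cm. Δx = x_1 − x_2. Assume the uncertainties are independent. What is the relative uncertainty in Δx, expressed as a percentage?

For a sum/difference, combine absolute errors in quadrature:
  (δx_1)² = 38.6;  (δx_2)² = 1.85
δΔx = √(40.4) = 6.36 cm
Δx = 47.26 cm, so δΔx/Δx = 6.36/47.26 = 0.135.

13.5%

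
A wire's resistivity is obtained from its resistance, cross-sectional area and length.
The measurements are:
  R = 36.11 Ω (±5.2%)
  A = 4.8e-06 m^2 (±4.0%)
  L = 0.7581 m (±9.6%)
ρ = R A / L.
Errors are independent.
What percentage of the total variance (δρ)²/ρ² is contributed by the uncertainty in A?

(δρ/ρ)² = (1·δR/R)² + (1·δA/A)² + (-1·δL/L)²
  R term: (1×0.0520)² = 0.00270
  A term: (1×0.0400)² = 0.00160
  L term: (-1×0.0960)² = 0.00922
Total = 0.0135. Share from A = 0.00160/0.0135 = 0.118.

11.8%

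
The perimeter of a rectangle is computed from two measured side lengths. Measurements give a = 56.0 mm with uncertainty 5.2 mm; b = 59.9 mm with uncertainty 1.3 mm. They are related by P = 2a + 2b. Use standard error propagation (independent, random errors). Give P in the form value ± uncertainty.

232 ± 10.7 mm

For a sum/difference, combine absolute errors in quadrature:
  (2·δa)² = 108;  (2·δb)² = 6.76
δP = √(115) = 10.7 mm
P = 232 mm.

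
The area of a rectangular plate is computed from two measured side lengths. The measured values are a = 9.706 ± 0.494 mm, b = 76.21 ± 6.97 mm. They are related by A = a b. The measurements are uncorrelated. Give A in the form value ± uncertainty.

739.7 ± 77.4 mm^2

Since A is a product/quotient, work with relative uncertainties:
  (1·δa/a)² = (1×0.0509)² = 0.00259;  (1·δb/b)² = (1×0.0915)² = 0.00836
δA/A = √(0.0110) = 0.105
A = 739.7 mm^2, so δA = 0.105 × 739.7 = 77.4 mm^2.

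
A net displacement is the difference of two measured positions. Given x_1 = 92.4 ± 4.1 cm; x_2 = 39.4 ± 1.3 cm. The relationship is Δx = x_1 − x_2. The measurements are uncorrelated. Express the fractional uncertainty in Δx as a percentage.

For a sum/difference, combine absolute errors in quadrature:
  (δx_1)² = 16.8;  (δx_2)² = 1.69
δΔx = √(18.5) = 4.30 cm
Δx = 53.0 cm, so δΔx/Δx = 4.30/53.0 = 0.0812.

8.12%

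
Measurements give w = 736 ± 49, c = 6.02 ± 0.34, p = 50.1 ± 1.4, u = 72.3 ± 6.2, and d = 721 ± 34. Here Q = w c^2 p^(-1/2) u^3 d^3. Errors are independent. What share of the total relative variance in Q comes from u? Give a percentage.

63.9%

(δQ/Q)² = (1·δw/w)² + (2·δc/c)² + (−½·δp/p)² + (3·δu/u)² + (3·δd/d)²
  w term: (1×0.0666)² = 0.00443
  c term: (2×0.0565)² = 0.0128
  p term: (-0.5×0.0279)² = 0.000195
  u term: (3×0.0858)² = 0.0662
  d term: (3×0.0472)² = 0.0200
Total = 0.104. Share from u = 0.0662/0.104 = 0.639.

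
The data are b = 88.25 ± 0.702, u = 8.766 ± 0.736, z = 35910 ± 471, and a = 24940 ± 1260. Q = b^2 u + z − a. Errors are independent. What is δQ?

Let p = b^2·u = 68270. δp/p = √((2·δb/b)² + (1·δu/u)²) = √(0.000253 + 0.00705) = 0.0855, so δp = 5830.
Q = p + z − a: δQ = √(δp² + δz² + δa²) = √(3.4e+07 + 2.22e+05 + 1.59e+06) = 5990

5990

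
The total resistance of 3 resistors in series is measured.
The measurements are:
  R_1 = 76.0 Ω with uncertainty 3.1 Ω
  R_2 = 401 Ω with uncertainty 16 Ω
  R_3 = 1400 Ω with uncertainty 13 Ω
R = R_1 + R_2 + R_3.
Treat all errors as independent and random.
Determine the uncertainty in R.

20.8 Ω

Absolute uncertainties add in quadrature for a linear combination:
  (δR_1)² = 9.61;  (δR_2)² = 256;  (δR_3)² = 169
δR = √(435) = 20.8 Ω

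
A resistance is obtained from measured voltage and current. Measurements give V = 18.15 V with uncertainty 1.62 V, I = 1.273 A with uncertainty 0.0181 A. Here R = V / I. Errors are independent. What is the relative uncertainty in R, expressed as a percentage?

R is a product of powers, so relative uncertainties combine in quadrature:
  (1·δV/V)² = (1×0.0893)² = 0.00797;  (-1·δI/I)² = (-1×0.0142)² = 0.000202
δR/R = √(0.00817) = 0.0904

9.04%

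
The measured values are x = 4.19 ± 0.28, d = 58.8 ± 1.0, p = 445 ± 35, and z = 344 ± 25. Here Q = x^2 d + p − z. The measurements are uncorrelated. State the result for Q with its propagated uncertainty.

1130 ± 146

Let w = x^2·d = 1030. δw/w = √((2·δx/x)² + (1·δd/d)²) = √(0.0179 + 0.000289) = 0.135, so δw = 139.
Q = w + p − z: δQ = √(δw² + δp² + δz²) = √(19300 + 1220 + 625) = 146
Q = 1130.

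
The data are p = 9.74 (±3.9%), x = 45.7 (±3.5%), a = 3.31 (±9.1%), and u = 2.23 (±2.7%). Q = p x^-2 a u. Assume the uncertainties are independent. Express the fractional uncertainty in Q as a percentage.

12.4%

Since Q is a product/quotient, work with relative uncertainties:
  (1·δp/p)² = (1×0.0390)² = 0.00152;  (-2·δx/x)² = (-2×0.0350)² = 0.00490;  (1·δa/a)² = (1×0.0910)² = 0.00828;  (1·δu/u)² = (1×0.0270)² = 0.000729
δQ/Q = √(0.0154) = 0.124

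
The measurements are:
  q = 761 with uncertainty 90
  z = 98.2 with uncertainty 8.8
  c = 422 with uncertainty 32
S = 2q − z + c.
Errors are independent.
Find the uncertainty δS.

183

Sums and differences: (δS)² = Σ (cᵢ δxᵢ)².
  (2·δq)² = 32400;  (δz)² = 77.4;  (δc)² = 1020
δS = √(33500) = 183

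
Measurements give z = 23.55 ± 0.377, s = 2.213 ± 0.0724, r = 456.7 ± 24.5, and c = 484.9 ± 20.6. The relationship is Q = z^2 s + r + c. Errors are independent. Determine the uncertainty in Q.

Let p = z^2·s = 1227. δp/p = √((2·δz/z)² + (1·δs/s)²) = √(0.00103 + 0.00107) = 0.0458, so δp = 56.2.
Q = p + r + c: δQ = √(δp² + δr² + δc²) = √(3160 + 600 + 424) = 64.7

64.7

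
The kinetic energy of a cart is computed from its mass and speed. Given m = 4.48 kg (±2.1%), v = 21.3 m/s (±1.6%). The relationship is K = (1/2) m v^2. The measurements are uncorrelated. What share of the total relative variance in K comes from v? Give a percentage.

(δK/K)² = (1·δm/m)² + (2·δv/v)²
  m term: (1×0.0210)² = 0.000441
  v term: (2×0.0160)² = 0.00102
Total = 0.00146. Share from v = 0.00102/0.00146 = 0.699.

69.9%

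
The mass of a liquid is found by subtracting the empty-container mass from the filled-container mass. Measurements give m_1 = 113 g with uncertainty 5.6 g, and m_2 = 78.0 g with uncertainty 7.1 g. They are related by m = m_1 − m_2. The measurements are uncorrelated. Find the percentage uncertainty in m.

25.8%

Absolute uncertainties add in quadrature for a linear combination:
  (δm_1)² = 31.4;  (δm_2)² = 50.4
δm = √(81.8) = 9.04 g
m = 35.0 g, so δm/m = 9.04/35.0 = 0.258.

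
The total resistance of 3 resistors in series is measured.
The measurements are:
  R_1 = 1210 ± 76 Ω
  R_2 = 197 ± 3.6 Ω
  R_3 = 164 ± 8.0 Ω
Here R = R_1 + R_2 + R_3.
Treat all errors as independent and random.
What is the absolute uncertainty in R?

76.5 Ω

R is a linear combination, so absolute uncertainties add in quadrature:
  (δR_1)² = 5780;  (δR_2)² = 13.0;  (δR_3)² = 64.0
δR = √(5850) = 76.5 Ω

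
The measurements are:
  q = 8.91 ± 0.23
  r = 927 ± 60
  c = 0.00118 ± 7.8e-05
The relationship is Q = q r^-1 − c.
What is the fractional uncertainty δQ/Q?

0.0800

Let p = q·r^-1 = 0.00961. δp/p = √((1·δq/q)² + (-1·δr/r)²) = √(0.000666 + 0.00419) = 0.0697, so δp = 0.000670.
Q = p − c: δQ = √(δp² + δc²) = √(4.49e-07 + 6.08e-09) = 0.000674
Q = 0.00843, so δQ/Q = 0.000674/0.00843 = 0.0800.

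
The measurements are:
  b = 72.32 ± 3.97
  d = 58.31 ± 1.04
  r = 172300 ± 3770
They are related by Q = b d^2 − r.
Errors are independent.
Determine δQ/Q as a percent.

Let p = b·d^2 = 245900. δp/p = √((1·δb/b)² + (2·δd/d)²) = √(0.00301 + 0.00127) = 0.0655, so δp = 16100.
Q = p − r: δQ = √(δp² + δr²) = √(2.59e+08 + 1.42e+07) = 16500
Q = 73590, so δQ/Q = 16500/73590 = 0.225.

22.5%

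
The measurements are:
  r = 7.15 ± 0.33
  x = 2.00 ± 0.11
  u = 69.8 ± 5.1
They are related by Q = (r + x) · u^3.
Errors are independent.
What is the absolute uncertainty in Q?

Let w = r + x = 9.15. δw = √(δr² + δx²) = √(0.109 + 0.0121) = 0.348, so δw/w = 0.0380.
Q is then a monomial in w, u:
δQ/Q = √((δw/w)² + (3·δu/u)²) = √(0.00145 + 0.0480) = 0.222
Q = 3.11e+06, so δQ = 0.222 × 3.11e+06 = 6.92e+05.

6.92e+05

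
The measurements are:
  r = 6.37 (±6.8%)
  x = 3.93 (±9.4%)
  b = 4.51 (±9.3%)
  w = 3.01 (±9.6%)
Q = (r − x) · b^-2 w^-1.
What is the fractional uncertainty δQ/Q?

Let u = r − x = 2.44. δu = √(δr² + δx²) = √(0.188 + 0.136) = 0.569, so δu/u = 0.233.
Q is then a monomial in u, b, w:
δQ/Q = √((δu/u)² + (-2·δb/b)² + (-1·δw/w)²) = √(0.0544 + 0.0346 + 0.00922) = 0.313

0.313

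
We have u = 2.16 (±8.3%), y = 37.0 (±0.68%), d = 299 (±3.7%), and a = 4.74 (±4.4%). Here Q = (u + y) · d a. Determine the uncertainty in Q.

Let w = u + y = 39.2. δw = √(δu² + δy²) = √(0.0321 + 0.0633) = 0.309, so δw/w = 0.00789.
Q is then a monomial in w, d, a:
δQ/Q = √((δw/w)² + (1·δd/d)² + (1·δa/a)²) = √(6.22e-05 + 0.00137 + 0.00194) = 0.0580
Q = 55500, so δQ = 0.0580 × 55500 = 3220.

3220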